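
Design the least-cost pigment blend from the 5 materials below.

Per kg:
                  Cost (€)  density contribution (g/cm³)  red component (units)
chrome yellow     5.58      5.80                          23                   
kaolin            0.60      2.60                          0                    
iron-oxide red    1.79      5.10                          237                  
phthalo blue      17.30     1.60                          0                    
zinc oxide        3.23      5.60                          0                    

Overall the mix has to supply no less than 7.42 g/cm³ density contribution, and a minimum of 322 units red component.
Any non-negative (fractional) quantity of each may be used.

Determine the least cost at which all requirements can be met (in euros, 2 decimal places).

€2.55

Set it up as a linear program. Let x1 = kg of chrome yellow, x2 = kg of kaolin, x3 = kg of iron-oxide red, x4 = kg of phthalo blue, x5 = kg of zinc oxide.
Minimize 5.58x1 + 0.6x2 + 1.79x3 + 17.3x4 + 3.23x5 with:
  5.8x1 + 2.6x2 + 5.1x3 + 1.6x4 + 5.6x5 ≥ 7.42   (density contribution)
  23x1 + 237x3 ≥ 322   (red component)
  x1, x2, x3, x4, x5 ≥ 0.
The cheapest feasible vertex uses only kaolin, iron-oxide red; chrome yellow, phthalo blue, zinc oxide are not used. Binding constraints: density contribution and red component.
Solving gives x2 = 0.1888, x3 = 1.359.
Objective = 0.6·0.1888 + 1.79·1.359 = 2.5459.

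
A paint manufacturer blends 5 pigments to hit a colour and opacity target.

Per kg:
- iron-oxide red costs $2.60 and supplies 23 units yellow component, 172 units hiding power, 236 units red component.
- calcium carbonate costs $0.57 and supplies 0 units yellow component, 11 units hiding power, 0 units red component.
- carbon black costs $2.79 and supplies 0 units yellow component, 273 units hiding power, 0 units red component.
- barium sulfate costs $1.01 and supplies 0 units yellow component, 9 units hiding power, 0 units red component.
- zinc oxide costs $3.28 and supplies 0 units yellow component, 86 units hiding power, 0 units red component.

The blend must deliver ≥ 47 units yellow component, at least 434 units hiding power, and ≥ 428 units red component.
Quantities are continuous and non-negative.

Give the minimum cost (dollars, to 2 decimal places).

$6.16

Let x1 = kg of iron-oxide red, x2 = kg of calcium carbonate, x3 = kg of carbon black, x4 = kg of barium sulfate, x5 = kg of zinc oxide.
min 2.6x1 + 0.57x2 + 2.79x3 + 1.01x4 + 3.28x5 s.t.:
  23x1 ≥ 47   (yellow component)
  172x1 + 11x2 + 273x3 + 9x4 + 86x5 ≥ 434   (hiding power)
  236x1 ≥ 428   (red component)
  x1, x2, x3, x4, x5 ≥ 0.
The cheapest feasible vertex uses only iron-oxide red, carbon black; calcium carbonate, barium sulfate, zinc oxide are not used. There the yellow component and hiding power constraints are tight.
Solving gives x1 = 2.043, x3 = 0.3023.
Cost = 2.6·2.043 + 2.79·0.3023 = 6.1552.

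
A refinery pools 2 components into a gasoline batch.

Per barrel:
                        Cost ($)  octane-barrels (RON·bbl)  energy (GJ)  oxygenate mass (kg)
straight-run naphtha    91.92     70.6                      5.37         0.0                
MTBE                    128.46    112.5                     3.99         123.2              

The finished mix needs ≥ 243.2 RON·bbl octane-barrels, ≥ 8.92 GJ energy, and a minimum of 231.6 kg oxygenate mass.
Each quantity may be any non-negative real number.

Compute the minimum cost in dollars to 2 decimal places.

$278.86

Treat it as an LP. Let x1 = barrels of straight-run naphtha, x2 = barrels of MTBE.
min 91.92x1 + 128.46x2 with:
  70.6x1 + 112.5x2 ≥ 243.2   (octane-barrels)
  5.37x1 + 3.99x2 ≥ 8.92   (energy)
  123.2x2 ≥ 231.6   (oxygenate mass)
  x1, x2 ≥ 0.
Both inputs are positive at the optimum. The octane-barrels and energy requirements are met with equality.
That vertex is x1 = 0.10276, x2 = 2.0973.
Total cost: 91.92·0.10276 + 128.46·2.0973 = 278.8649.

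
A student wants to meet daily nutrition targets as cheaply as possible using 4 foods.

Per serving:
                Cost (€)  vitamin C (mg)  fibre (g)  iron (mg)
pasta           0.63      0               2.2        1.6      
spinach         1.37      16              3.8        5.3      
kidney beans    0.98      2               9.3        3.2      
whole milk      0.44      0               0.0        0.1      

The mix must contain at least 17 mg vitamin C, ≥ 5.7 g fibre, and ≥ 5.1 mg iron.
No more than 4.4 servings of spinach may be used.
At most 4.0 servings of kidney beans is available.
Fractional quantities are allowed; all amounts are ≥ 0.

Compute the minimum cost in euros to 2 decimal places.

Let x1 = servings of pasta, x2 = servings of spinach, x3 = servings of kidney beans, x4 = servings of whole milk.
Minimize 0.63x1 + 1.37x2 + 0.98x3 + 0.44x4 s.t.:
  16x2 + 2x3 ≥ 17   (vitamin C)
  2.2x1 + 3.8x2 + 9.3x3 ≥ 5.7   (fibre)
  1.6x1 + 5.3x2 + 3.2x3 + 0.1x4 ≥ 5.1   (iron)
  x2 ≤ 4.4
  x3 ≤ 4
  x1, x2, x3, x4 ≥ 0.
The optimal basis is {spinach, kidney beans}; pasta, whole milk drop out. Binding constraints: vitamin C and fibre.
Optimal quantities: spinach = 1.039 servings, kidney beans = 0.1884 servings.
Cost = 1.37·1.039 + 0.98·0.1884 = 1.6081.

€1.61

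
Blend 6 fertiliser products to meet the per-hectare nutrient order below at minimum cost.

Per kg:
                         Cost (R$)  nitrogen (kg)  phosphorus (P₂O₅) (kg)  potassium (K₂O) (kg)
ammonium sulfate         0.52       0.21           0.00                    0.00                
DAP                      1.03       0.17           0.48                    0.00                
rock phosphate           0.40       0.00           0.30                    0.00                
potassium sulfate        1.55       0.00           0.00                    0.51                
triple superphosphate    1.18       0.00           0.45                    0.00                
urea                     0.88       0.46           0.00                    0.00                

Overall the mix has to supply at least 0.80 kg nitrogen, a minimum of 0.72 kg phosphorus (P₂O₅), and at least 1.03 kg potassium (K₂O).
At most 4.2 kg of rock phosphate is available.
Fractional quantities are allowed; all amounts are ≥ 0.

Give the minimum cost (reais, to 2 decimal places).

R$5.62

Let x1 = kg of ammonium sulfate, x2 = kg of DAP, x3 = kg of rock phosphate, x4 = kg of potassium sulfate, x5 = kg of triple superphosphate, x6 = kg of urea.
min 0.52x1 + 1.03x2 + 0.4x3 + 1.55x4 + 1.18x5 + 0.88x6 s.t.:
  0.21x1 + 0.17x2 + 0.46x6 ≥ 0.8   (nitrogen)
  0.48x2 + 0.3x3 + 0.45x5 ≥ 0.72   (phosphorus (P₂O₅))
  0.51x4 ≥ 1.03   (potassium (K₂O))
  x3 ≤ 4.2
  x1, x2, x3, x4, x5, x6 ≥ 0.
The minimum-cost mix takes nothing from ammonium sulfate, DAP, triple superphosphate — only rock phosphate, potassium sulfate, urea. Binding constraints: nitrogen, phosphorus (P₂O₅), potassium (K₂O).
Solving gives x3 = 2.4, x4 = 2.02, x6 = 1.739.
Objective = 0.4·2.4 + 1.55·2.02 + 0.88·1.739 = 5.6213.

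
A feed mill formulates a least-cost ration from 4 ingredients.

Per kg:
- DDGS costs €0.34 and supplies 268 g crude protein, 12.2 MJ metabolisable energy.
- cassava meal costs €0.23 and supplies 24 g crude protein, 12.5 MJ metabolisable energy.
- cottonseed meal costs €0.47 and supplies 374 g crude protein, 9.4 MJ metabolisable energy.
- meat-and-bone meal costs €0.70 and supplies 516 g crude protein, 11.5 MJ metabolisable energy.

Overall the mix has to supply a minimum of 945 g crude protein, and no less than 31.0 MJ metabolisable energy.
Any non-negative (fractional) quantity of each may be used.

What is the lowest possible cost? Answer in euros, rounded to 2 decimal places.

€1.19

Treat it as an LP. Let x1 = kg of DDGS, x2 = kg of cassava meal, x3 = kg of cottonseed meal, x4 = kg of meat-and-bone meal.
Minimise 0.34x1 + 0.23x2 + 0.47x3 + 0.7x4 s.t.:
  268x1 + 24x2 + 374x3 + 516x4 ≥ 945   (crude protein)
  12.2x1 + 12.5x2 + 9.4x3 + 11.5x4 ≥ 31   (metabolisable energy)
  x1, x2, x3, x4 ≥ 0.
The minimum-cost mix takes nothing from cassava meal, meat-and-bone meal — only DDGS, cottonseed meal. Binding constraints: crude protein and metabolisable energy.
So DDGS = 1.327 kg, cottonseed meal = 1.576 kg.
Cost = 0.34·1.327 + 0.47·1.576 = 1.1919.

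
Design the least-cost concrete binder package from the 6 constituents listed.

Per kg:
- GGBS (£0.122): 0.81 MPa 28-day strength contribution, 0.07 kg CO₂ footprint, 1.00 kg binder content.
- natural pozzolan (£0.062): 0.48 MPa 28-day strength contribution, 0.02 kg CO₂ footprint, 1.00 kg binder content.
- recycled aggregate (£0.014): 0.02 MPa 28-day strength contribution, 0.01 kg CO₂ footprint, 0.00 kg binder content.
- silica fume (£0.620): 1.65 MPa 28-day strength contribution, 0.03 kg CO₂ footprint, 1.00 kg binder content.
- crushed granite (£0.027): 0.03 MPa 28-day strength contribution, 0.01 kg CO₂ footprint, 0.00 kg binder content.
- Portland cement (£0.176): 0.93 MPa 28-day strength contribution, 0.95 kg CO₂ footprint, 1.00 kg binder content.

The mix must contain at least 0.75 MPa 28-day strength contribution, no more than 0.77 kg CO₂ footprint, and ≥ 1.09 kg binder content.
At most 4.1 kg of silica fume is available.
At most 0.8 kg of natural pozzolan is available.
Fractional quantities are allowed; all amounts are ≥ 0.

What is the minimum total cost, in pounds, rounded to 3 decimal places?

£0.105

Treat it as an LP. Let x1 = kg of GGBS, x2 = kg of natural pozzolan, x3 = kg of recycled aggregate, x4 = kg of silica fume, x5 = kg of crushed granite, x6 = kg of Portland cement.
Minimize 0.122x1 + 0.062x2 + 0.014x3 + 0.62x4 + 0.027x5 + 0.176x6 subject to:
  0.81x1 + 0.48x2 + 0.02x3 + 1.65x4 + 0.03x5 + 0.93x6 ≥ 0.75   (28-day strength contribution)
  0.07x1 + 0.02x2 + 0.01x3 + 0.03x4 + 0.01x5 + 0.95x6 ≤ 0.77   (CO₂ footprint)
  1x1 + 1x2 + 1x4 + 1x6 ≥ 1.09   (binder content)
  x4 ≤ 4.1
  x2 ≤ 0.8
  x1, x2, x3, x4, x5, x6 ≥ 0.
The optimal basis is {GGBS, natural pozzolan}; recycled aggregate, silica fume, crushed granite, Portland cement drop out. There the 28-day strength contribution and the natural pozzolan cap constraints are tight.
Optimal quantities: GGBS = 0.4519 kg, natural pozzolan = 0.8 kg.
Hence cost = 0.122·0.4519 + 0.062·0.8 = £0.10473.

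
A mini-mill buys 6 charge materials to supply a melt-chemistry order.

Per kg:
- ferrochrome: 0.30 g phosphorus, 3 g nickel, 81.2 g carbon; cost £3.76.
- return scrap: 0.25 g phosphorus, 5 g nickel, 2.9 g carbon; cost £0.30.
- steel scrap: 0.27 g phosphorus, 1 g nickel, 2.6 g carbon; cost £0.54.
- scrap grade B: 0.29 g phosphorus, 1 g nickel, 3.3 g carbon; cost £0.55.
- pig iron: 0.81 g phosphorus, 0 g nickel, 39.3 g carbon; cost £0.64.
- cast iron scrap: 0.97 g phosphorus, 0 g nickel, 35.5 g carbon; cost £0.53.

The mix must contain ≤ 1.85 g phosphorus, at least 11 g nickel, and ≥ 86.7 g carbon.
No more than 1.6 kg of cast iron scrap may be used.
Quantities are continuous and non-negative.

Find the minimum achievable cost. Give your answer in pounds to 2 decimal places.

£2.51

Let x1 = kg of ferrochrome, x2 = kg of return scrap, x3 = kg of steel scrap, x4 = kg of scrap grade B, x5 = kg of pig iron, x6 = kg of cast iron scrap.
min 3.76x1 + 0.3x2 + 0.54x3 + 0.55x4 + 0.64x5 + 0.53x6 with:
  0.3x1 + 0.25x2 + 0.27x3 + 0.29x4 + 0.81x5 + 0.97x6 ≤ 1.85   (phosphorus)
  3x1 + 5x2 + 1x3 + 1x4 ≥ 11   (nickel)
  81.2x1 + 2.9x2 + 2.6x3 + 3.3x4 + 39.3x5 + 35.5x6 ≥ 86.7   (carbon)
  x6 ≤ 1.6
  x1, x2, x3, x4, x5, x6 ≥ 0.
The cheapest feasible vertex uses only ferrochrome, return scrap, pig iron; steel scrap, scrap grade B, cast iron scrap are not used. Binding constraints: phosphorus, nickel, carbon.
That vertex is x1 = 0.2389, x2 = 2.057, x5 = 1.561.
Total cost: 3.76·0.2389 + 0.3·2.057 + 0.64·1.561 = 2.5144.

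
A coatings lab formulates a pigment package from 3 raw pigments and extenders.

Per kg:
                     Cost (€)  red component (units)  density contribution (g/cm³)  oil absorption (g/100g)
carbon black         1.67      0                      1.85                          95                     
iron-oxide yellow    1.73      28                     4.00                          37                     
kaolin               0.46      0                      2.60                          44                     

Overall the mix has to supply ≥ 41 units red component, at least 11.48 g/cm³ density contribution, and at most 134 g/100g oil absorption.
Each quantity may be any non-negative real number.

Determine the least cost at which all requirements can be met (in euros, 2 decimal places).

€4.04

Treat it as an LP. Let x1 = kg of carbon black, x2 = kg of iron-oxide yellow, x3 = kg of kaolin.
Minimise 1.67x1 + 1.73x2 + 0.46x3 with:
  28x2 ≥ 41   (red component)
  1.85x1 + 4x2 + 2.6x3 ≥ 11.48   (density contribution)
  95x1 + 37x2 + 44x3 ≤ 134   (oil absorption)
  x1, x2, x3 ≥ 0.
The minimum-cost mix takes nothing from carbon black — only iron-oxide yellow, kaolin. There the density contribution and oil absorption constraints are tight.
So iron-oxide yellow = 1.964 kg, kaolin = 1.394 kg.
Objective = 1.73·1.964 + 0.46·1.394 = 4.0390.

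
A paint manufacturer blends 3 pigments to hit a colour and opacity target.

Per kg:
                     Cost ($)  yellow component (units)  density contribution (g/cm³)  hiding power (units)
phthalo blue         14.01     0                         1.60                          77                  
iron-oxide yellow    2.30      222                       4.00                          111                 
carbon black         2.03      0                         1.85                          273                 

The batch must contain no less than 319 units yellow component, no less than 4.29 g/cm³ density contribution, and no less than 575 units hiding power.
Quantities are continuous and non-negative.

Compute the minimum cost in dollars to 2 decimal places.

$6.39

Let x1 = kg of phthalo blue, x2 = kg of iron-oxide yellow, x3 = kg of carbon black.
min 14.01x1 + 2.3x2 + 2.03x3 subject to:
  222x2 ≥ 319   (yellow component)
  1.6x1 + 4x2 + 1.85x3 ≥ 4.29   (density contribution)
  77x1 + 111x2 + 273x3 ≥ 575   (hiding power)
  x1, x2, x3 ≥ 0.
At the optimum only iron-oxide yellow, carbon black are positive (phthalo blue = 0). There the yellow component and hiding power constraints are tight.
So iron-oxide yellow = 1.437 kg, carbon black = 1.522 kg.
Cost = 2.3·1.437 + 2.03·1.522 = 6.3948.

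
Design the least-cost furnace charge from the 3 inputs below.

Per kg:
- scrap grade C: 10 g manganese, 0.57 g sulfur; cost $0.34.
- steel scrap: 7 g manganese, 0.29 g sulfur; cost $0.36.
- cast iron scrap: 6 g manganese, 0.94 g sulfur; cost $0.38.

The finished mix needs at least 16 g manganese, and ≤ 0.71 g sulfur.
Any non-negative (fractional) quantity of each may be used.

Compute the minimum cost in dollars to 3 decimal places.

Treat it as an LP. Let x1 = kg of scrap grade C, x2 = kg of steel scrap, x3 = kg of cast iron scrap.
Minimize 0.34x1 + 0.36x2 + 0.38x3 subject to:
  10x1 + 7x2 + 6x3 ≥ 16   (manganese)
  0.57x1 + 0.29x2 + 0.94x3 ≤ 0.71   (sulfur)
  x1, x2, x3 ≥ 0.
The optimal basis is {scrap grade C, steel scrap}; cast iron scrap drops out. Binding constraints: manganese and sulfur.
That vertex is x1 = 0.3028, x2 = 1.853.
Total cost: 0.34·0.3028 + 0.36·1.853 = 0.77003.

$0.770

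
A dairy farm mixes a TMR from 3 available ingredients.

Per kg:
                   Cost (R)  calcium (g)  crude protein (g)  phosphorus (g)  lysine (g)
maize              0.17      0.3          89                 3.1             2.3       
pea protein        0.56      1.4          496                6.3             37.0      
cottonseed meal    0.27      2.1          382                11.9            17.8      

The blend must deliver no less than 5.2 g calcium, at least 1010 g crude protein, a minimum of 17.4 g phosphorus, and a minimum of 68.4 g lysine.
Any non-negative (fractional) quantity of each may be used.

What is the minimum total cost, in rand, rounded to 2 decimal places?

R1.04

Treat it as an LP. Let x1 = kg of maize, x2 = kg of pea protein, x3 = kg of cottonseed meal.
Minimise 0.17x1 + 0.56x2 + 0.27x3 s.t.:
  0.3x1 + 1.4x2 + 2.1x3 ≥ 5.2   (calcium)
  89x1 + 496x2 + 382x3 ≥ 1010   (crude protein)
  3.1x1 + 6.3x2 + 11.9x3 ≥ 17.4   (phosphorus)
  2.3x1 + 37x2 + 17.8x3 ≥ 68.4   (lysine)
  x1, x2, x3 ≥ 0.
The optimal basis is {pea protein, cottonseed meal}; maize drops out. There the calcium and lysine constraints are tight.
Solving gives x2 = 0.9678, x3 = 1.831.
Total cost: 0.56·0.9678 + 0.27·1.831 = 1.0363.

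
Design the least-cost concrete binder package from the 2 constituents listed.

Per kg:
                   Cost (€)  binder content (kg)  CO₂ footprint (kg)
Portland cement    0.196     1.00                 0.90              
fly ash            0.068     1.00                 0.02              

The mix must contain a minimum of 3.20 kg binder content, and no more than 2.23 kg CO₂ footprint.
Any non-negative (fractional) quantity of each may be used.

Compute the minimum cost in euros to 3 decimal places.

€0.218

Let x1 = kg of Portland cement, x2 = kg of fly ash.
min 0.196x1 + 0.068x2 with:
  1x1 + 1x2 ≥ 3.2   (binder content)
  0.9x1 + 0.02x2 ≤ 2.23   (CO₂ footprint)
  x1, x2 ≥ 0.
The cheapest feasible vertex uses only fly ash; Portland cement is not used. There the binder content constraint is tight.
So fly ash = 3.2 kg.
Hence cost = 0.068·3.2 = €0.21760.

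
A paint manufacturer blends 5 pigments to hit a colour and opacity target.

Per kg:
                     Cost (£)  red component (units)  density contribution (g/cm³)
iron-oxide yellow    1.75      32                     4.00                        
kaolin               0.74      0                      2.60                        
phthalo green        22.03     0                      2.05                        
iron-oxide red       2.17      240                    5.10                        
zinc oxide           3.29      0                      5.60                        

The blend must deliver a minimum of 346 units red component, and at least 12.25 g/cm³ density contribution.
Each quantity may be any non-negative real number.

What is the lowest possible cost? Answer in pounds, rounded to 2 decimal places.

Let x1 = kg of iron-oxide yellow, x2 = kg of kaolin, x3 = kg of phthalo green, x4 = kg of iron-oxide red, x5 = kg of zinc oxide.
min 1.75x1 + 0.74x2 + 22.03x3 + 2.17x4 + 3.29x5 with:
  32x1 + 240x4 ≥ 346   (red component)
  4x1 + 2.6x2 + 2.05x3 + 5.1x4 + 5.6x5 ≥ 12.25   (density contribution)
  x1, x2, x3, x4, x5 ≥ 0.
At the optimum only kaolin, iron-oxide red are positive (iron-oxide yellow, phthalo green, zinc oxide = 0). The red component and density contribution requirements are met with equality.
Optimal quantities: kaolin = 1.884 kg, iron-oxide red = 1.442 kg.
Objective = 0.74·1.884 + 2.17·1.442 = 4.5233.

£4.52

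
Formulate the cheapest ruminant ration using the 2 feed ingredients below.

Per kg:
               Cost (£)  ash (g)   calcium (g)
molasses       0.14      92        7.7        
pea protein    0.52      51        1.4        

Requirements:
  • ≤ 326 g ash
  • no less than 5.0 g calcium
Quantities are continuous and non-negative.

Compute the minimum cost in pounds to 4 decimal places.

£0.0909

Set it up as a linear program. Let x1 = kg of molasses, x2 = kg of pea protein.
min 0.14x1 + 0.52x2 s.t.:
  92x1 + 51x2 ≤ 326   (ash)
  7.7x1 + 1.4x2 ≥ 5   (calcium)
  x1, x2 ≥ 0.
The cheapest feasible vertex uses only molasses; pea protein is not used. There the calcium constraint is tight.
Optimal quantities: molasses = 0.6494 kg.
Cost = 0.14·0.6494 = 0.090916.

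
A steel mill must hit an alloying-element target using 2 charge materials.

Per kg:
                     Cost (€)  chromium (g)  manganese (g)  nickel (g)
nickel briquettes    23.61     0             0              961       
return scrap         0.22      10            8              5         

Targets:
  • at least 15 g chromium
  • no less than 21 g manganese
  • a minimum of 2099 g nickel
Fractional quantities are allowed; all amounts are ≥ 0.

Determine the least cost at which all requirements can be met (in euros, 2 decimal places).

Let x1 = kg of nickel briquettes, x2 = kg of return scrap.
min 23.61x1 + 0.22x2 subject to:
  10x2 ≥ 15   (chromium)
  8x2 ≥ 21   (manganese)
  961x1 + 5x2 ≥ 2099   (nickel)
  x1, x2 ≥ 0.
Both inputs are positive at the optimum. There the manganese and nickel constraints are tight.
Solving gives x1 = 2.1705, x2 = 2.625.
Total cost: 23.61·2.1705 + 0.22·2.625 = 51.8230.

€51.82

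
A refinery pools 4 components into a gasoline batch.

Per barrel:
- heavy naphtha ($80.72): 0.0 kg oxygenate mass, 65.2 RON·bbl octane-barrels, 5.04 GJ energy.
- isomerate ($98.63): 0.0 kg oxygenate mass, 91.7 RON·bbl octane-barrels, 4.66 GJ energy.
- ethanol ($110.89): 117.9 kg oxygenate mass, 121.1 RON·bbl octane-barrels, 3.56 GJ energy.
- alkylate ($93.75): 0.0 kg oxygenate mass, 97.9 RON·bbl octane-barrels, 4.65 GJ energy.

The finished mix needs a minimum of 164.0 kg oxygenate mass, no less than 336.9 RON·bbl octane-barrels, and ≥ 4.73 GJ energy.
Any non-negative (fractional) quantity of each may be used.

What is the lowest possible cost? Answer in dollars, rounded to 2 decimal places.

$308.50

Let x1 = barrels of heavy naphtha, x2 = barrels of isomerate, x3 = barrels of ethanol, x4 = barrels of alkylate.
Minimize 80.72x1 + 98.63x2 + 110.89x3 + 93.75x4 with:
  117.9x3 ≥ 164   (oxygenate mass)
  65.2x1 + 91.7x2 + 121.1x3 + 97.9x4 ≥ 336.9   (octane-barrels)
  5.04x1 + 4.66x2 + 3.56x3 + 4.65x4 ≥ 4.73   (energy)
  x1, x2, x3, x4 ≥ 0.
The minimum-cost mix takes nothing from heavy naphtha, isomerate, alkylate — only ethanol. The octane-barrels requirement is met with equality.
Optimal quantities: ethanol = 2.782 barrels.
Total cost: 110.89·2.782 = 308.4960.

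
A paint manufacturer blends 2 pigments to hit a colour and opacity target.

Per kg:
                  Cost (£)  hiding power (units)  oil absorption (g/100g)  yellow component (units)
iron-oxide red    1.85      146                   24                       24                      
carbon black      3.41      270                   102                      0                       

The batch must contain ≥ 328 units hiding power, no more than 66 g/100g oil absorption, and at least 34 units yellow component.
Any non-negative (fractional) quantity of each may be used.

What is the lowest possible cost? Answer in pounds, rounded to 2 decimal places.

Set it up as a linear program. Let x1 = kg of iron-oxide red, x2 = kg of carbon black.
min 1.85x1 + 3.41x2 subject to:
  146x1 + 270x2 ≥ 328   (hiding power)
  24x1 + 102x2 ≤ 66   (oil absorption)
  24x1 ≥ 34   (yellow component)
  x1, x2 ≥ 0.
Both inputs are positive at the optimum. There the hiding power and oil absorption constraints are tight.
Solving gives x1 = 1.859, x2 = 0.2097.
Cost = 1.85·1.859 + 3.41·0.2097 = 4.1542.

£4.15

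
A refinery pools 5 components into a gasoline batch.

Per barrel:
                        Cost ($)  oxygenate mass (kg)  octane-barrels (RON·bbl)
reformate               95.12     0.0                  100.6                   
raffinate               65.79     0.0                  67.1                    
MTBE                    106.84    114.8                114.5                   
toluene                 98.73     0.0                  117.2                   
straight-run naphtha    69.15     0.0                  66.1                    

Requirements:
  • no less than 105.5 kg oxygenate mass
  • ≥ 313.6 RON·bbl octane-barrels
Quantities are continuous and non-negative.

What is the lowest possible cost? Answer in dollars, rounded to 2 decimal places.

$273.72

Let x1 = barrels of reformate, x2 = barrels of raffinate, x3 = barrels of MTBE, x4 = barrels of toluene, x5 = barrels of straight-run naphtha.
min 95.12x1 + 65.79x2 + 106.84x3 + 98.73x4 + 69.15x5 with:
  114.8x3 ≥ 105.5   (oxygenate mass)
  100.6x1 + 67.1x2 + 114.5x3 + 117.2x4 + 66.1x5 ≥ 313.6   (octane-barrels)
  x1, x2, x3, x4, x5 ≥ 0.
The optimal basis is {MTBE, toluene}; reformate, raffinate, straight-run naphtha drop out. Binding constraints: oxygenate mass and octane-barrels.
Optimal quantities: MTBE = 0.91899 barrels, toluene = 1.7779 barrels.
Cost = 106.84·0.91899 + 98.73·1.7779 = 273.7170.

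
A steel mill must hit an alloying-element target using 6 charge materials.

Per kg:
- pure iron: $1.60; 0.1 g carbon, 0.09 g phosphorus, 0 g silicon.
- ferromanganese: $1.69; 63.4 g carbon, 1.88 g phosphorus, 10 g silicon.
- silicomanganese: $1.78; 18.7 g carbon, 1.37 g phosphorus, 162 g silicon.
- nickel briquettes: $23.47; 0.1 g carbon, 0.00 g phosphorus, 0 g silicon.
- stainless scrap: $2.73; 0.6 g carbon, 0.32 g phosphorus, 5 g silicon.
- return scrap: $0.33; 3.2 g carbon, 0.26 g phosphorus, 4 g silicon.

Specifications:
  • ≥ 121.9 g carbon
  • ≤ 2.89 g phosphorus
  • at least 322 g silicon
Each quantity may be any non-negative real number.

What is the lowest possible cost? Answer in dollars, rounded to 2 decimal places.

$18531.88

Let x1 = kg of pure iron, x2 = kg of ferromanganese, x3 = kg of silicomanganese, x4 = kg of nickel briquettes, x5 = kg of stainless scrap, x6 = kg of return scrap.
Minimize 1.6x1 + 1.69x2 + 1.78x3 + 23.47x4 + 2.73x5 + 0.33x6 s.t.:
  0.1x1 + 63.4x2 + 18.7x3 + 0.1x4 + 0.6x5 + 3.2x6 ≥ 121.9   (carbon)
  0.09x1 + 1.88x2 + 1.37x3 + 0.32x5 + 0.26x6 ≤ 2.89   (phosphorus)
  10x2 + 162x3 + 5x5 + 4x6 ≥ 322   (silicon)
  x1, x2, x3, x4, x5, x6 ≥ 0.
At the optimum only ferromanganese, silicomanganese, nickel briquettes are positive (pure iron, stainless scrap, return scrap = 0). Binding constraints: carbon, phosphorus, silicon.
That vertex is x2 = 0.09296569, x3 = 1.981916, x4 = 789.4415.
Hence cost = 1.69·0.09296569 + 1.78·1.981916 + 23.47·789.4415 = $18531.8769.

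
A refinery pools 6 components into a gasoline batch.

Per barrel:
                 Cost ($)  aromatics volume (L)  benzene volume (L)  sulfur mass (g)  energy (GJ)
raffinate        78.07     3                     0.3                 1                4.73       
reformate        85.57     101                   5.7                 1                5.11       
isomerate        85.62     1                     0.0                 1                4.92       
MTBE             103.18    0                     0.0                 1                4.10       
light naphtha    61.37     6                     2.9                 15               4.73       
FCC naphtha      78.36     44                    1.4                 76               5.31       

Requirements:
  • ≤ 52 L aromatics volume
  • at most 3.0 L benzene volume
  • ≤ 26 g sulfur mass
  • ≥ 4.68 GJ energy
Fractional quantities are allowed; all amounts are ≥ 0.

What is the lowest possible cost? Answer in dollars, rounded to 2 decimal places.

$60.72

Let x1 = barrels of raffinate, x2 = barrels of reformate, x3 = barrels of isomerate, x4 = barrels of MTBE, x5 = barrels of light naphtha, x6 = barrels of FCC naphtha.
Minimize 78.07x1 + 85.57x2 + 85.62x3 + 103.18x4 + 61.37x5 + 78.36x6 s.t.:
  3x1 + 101x2 + 1x3 + 6x5 + 44x6 ≤ 52   (aromatics volume)
  0.3x1 + 5.7x2 + 2.9x5 + 1.4x6 ≤ 3   (benzene volume)
  1x1 + 1x2 + 1x3 + 1x4 + 15x5 + 76x6 ≤ 26   (sulfur mass)
  4.73x1 + 5.11x2 + 4.92x3 + 4.1x4 + 4.73x5 + 5.31x6 ≥ 4.68   (energy)
  x1, x2, x3, x4, x5, x6 ≥ 0.
The optimal basis is {light naphtha}; raffinate, reformate, isomerate, MTBE, FCC naphtha drop out. There the energy constraint is tight.
So light naphtha = 0.9894 barrels.
Hence cost = 61.37·0.9894 = $60.7195.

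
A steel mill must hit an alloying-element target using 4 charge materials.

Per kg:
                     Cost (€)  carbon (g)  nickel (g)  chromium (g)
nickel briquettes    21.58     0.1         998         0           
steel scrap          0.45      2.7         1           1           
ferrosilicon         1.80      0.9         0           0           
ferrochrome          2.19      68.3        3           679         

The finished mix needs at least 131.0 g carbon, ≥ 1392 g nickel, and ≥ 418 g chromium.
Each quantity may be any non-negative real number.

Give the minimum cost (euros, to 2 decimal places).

This is a linear program. Let x1 = kg of nickel briquettes, x2 = kg of steel scrap, x3 = kg of ferrosilicon, x4 = kg of ferrochrome.
Minimize 21.58x1 + 0.45x2 + 1.8x3 + 2.19x4 subject to:
  0.1x1 + 2.7x2 + 0.9x3 + 68.3x4 ≥ 131   (carbon)
  998x1 + 1x2 + 3x4 ≥ 1392   (nickel)
  1x2 + 679x4 ≥ 418   (chromium)
  x1, x2, x3, x4 ≥ 0.
The cheapest feasible vertex uses only nickel briquettes, ferrochrome; steel scrap, ferrosilicon are not used. There the carbon and nickel constraints are tight.
Optimal quantities: nickel briquettes = 1.389 kg, ferrochrome = 1.916 kg.
Hence cost = 21.58·1.389 + 2.19·1.916 = €34.1707.

€34.17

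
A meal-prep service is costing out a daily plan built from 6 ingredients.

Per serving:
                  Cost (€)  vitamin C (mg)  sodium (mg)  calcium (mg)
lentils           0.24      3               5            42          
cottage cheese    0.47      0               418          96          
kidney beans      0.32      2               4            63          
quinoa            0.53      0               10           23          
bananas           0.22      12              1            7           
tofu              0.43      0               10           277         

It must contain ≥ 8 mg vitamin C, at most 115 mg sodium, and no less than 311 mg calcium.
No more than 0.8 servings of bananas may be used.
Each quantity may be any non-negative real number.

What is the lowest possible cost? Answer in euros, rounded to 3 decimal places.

Set it up as a linear program. Let x1 = servings of lentils, x2 = servings of cottage cheese, x3 = servings of kidney beans, x4 = servings of quinoa, x5 = servings of bananas, x6 = servings of tofu.
Minimise 0.24x1 + 0.47x2 + 0.32x3 + 0.53x4 + 0.22x5 + 0.43x6 with:
  3x1 + 2x3 + 12x5 ≥ 8   (vitamin C)
  5x1 + 418x2 + 4x3 + 10x4 + 1x5 + 10x6 ≤ 115   (sodium)
  42x1 + 96x2 + 63x3 + 23x4 + 7x5 + 277x6 ≥ 311   (calcium)
  x5 ≤ 0.8
  x1, x2, x3, x4, x5, x6 ≥ 0.
The minimum-cost mix takes nothing from lentils, cottage cheese, kidney beans, quinoa — only bananas, tofu. The vitamin C and calcium requirements are met with equality.
So bananas = 0.6667 servings, tofu = 1.106 servings.
Objective = 0.22·0.6667 + 0.43·1.106 = 0.62225.

€0.622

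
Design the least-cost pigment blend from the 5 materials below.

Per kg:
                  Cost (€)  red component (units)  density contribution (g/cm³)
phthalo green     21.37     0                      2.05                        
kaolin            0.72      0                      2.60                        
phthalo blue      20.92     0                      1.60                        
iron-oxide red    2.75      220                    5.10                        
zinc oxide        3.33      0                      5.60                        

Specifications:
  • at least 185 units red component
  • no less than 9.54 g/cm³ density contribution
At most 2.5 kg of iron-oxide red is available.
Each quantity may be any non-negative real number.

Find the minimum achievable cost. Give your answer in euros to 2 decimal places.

Set it up as a linear program. Let x1 = kg of phthalo green, x2 = kg of kaolin, x3 = kg of phthalo blue, x4 = kg of iron-oxide red, x5 = kg of zinc oxide.
Minimize 21.37x1 + 0.72x2 + 20.92x3 + 2.75x4 + 3.33x5 with:
  220x4 ≥ 185   (red component)
  2.05x1 + 2.6x2 + 1.6x3 + 5.1x4 + 5.6x5 ≥ 9.54   (density contribution)
  x4 ≤ 2.5
  x1, x2, x3, x4, x5 ≥ 0.
The minimum-cost mix takes nothing from phthalo green, phthalo blue, zinc oxide — only kaolin, iron-oxide red. There the red component and density contribution constraints are tight.
Optimal quantities: kaolin = 2.02 kg, iron-oxide red = 0.8409 kg.
Total cost: 0.72·2.02 + 2.75·0.8409 = 3.7669.

€3.77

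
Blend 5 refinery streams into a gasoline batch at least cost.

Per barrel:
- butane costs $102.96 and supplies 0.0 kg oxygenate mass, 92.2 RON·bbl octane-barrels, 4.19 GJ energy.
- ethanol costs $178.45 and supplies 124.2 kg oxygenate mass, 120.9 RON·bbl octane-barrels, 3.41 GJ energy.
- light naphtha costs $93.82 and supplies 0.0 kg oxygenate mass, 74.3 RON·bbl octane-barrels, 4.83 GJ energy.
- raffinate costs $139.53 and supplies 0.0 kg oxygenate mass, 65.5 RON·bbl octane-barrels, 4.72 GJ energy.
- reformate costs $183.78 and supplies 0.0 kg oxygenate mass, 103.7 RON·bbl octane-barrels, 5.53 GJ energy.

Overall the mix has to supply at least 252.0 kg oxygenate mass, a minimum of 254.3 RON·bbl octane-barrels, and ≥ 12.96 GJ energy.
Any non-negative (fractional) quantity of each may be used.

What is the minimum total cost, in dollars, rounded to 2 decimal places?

Let x1 = barrels of butane, x2 = barrels of ethanol, x3 = barrels of light naphtha, x4 = barrels of raffinate, x5 = barrels of reformate.
min 102.96x1 + 178.45x2 + 93.82x3 + 139.53x4 + 183.78x5 with:
  124.2x2 ≥ 252   (oxygenate mass)
  92.2x1 + 120.9x2 + 74.3x3 + 65.5x4 + 103.7x5 ≥ 254.3   (octane-barrels)
  4.19x1 + 3.41x2 + 4.83x3 + 4.72x4 + 5.53x5 ≥ 12.96   (energy)
  x1, x2, x3, x4, x5 ≥ 0.
The optimal basis is {ethanol, light naphtha}; butane, raffinate, reformate drop out. Binding constraints: oxygenate mass and energy.
Solving gives x2 = 2.02899, x3 = 1.25076.
Hence cost = 178.45·2.02899 + 93.82·1.25076 = $479.4196.

$479.42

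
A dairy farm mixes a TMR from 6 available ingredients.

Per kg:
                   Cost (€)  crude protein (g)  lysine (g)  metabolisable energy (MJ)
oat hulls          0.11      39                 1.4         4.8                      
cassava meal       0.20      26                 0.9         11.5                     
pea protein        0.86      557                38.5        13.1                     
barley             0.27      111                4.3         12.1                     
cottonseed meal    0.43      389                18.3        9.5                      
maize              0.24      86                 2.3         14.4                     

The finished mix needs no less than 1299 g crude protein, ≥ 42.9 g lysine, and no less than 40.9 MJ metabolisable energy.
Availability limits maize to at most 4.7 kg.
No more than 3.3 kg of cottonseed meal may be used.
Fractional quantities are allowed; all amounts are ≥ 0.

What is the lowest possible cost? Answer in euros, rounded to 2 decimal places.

€1.54

This is a linear program. Let x1 = kg of oat hulls, x2 = kg of cassava meal, x3 = kg of pea protein, x4 = kg of barley, x5 = kg of cottonseed meal, x6 = kg of maize.
Minimize 0.11x1 + 0.2x2 + 0.86x3 + 0.27x4 + 0.43x5 + 0.24x6 subject to:
  39x1 + 26x2 + 557x3 + 111x4 + 389x5 + 86x6 ≥ 1299   (crude protein)
  1.4x1 + 0.9x2 + 38.5x3 + 4.3x4 + 18.3x5 + 2.3x6 ≥ 42.9   (lysine)
  4.8x1 + 11.5x2 + 13.1x3 + 12.1x4 + 9.5x5 + 14.4x6 ≥ 40.9   (metabolisable energy)
  x6 ≤ 4.7
  x5 ≤ 3.3
  x1, x2, x3, x4, x5, x6 ≥ 0.
The cheapest feasible vertex uses only cottonseed meal, maize; oat hulls, cassava meal, pea protein, barley are not used. There the crude protein and metabolisable energy constraints are tight.
Optimal quantities: cottonseed meal = 3.174 kg, maize = 0.7461 kg.
Cost = 0.43·3.174 + 0.24·0.7461 = 1.5439.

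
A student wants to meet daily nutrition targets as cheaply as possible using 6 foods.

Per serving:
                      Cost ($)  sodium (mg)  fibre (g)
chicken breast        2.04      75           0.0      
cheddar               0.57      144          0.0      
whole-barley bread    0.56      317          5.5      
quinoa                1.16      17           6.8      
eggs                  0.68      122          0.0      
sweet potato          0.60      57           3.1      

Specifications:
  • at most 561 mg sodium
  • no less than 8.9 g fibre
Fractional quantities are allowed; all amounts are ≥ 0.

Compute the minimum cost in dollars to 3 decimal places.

This is a linear program. Let x1 = servings of chicken breast, x2 = servings of cheddar, x3 = servings of whole-barley bread, x4 = servings of quinoa, x5 = servings of eggs, x6 = servings of sweet potato.
Minimize 2.04x1 + 0.57x2 + 0.56x3 + 1.16x4 + 0.68x5 + 0.6x6 with:
  75x1 + 144x2 + 317x3 + 17x4 + 122x5 + 57x6 ≤ 561   (sodium)
  5.5x3 + 6.8x4 + 3.1x6 ≥ 8.9   (fibre)
  x1, x2, x3, x4, x5, x6 ≥ 0.
The optimal basis is {whole-barley bread}; chicken breast, cheddar, quinoa, eggs, sweet potato drop out. Binding constraint: fibre.
Optimal quantities: whole-barley bread = 1.618 servings.
Objective = 0.56·1.618 = 0.90608.

$0.906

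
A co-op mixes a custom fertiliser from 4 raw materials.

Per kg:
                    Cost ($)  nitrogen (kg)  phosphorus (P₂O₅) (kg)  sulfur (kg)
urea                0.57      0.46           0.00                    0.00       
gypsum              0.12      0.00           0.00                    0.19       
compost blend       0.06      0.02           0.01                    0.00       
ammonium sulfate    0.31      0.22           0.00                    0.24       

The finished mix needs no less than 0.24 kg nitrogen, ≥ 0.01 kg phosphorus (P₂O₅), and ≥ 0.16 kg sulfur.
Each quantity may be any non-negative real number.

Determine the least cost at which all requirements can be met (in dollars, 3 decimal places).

$0.358

Treat it as an LP. Let x1 = kg of urea, x2 = kg of gypsum, x3 = kg of compost blend, x4 = kg of ammonium sulfate.
Minimise 0.57x1 + 0.12x2 + 0.06x3 + 0.31x4 s.t.:
  0.46x1 + 0.02x3 + 0.22x4 ≥ 0.24   (nitrogen)
  0.01x3 ≥ 0.01   (phosphorus (P₂O₅))
  0.19x2 + 0.24x4 ≥ 0.16   (sulfur)
  x1, x2, x3, x4 ≥ 0.
The minimum-cost mix takes nothing from gypsum — only urea, compost blend, ammonium sulfate. There the nitrogen, phosphorus (P₂O₅), sulfur constraints are tight.
Solving gives x1 = 0.1594, x3 = 1, x4 = 0.6667.
Hence cost = 0.57·0.1594 + 0.06·1 + 0.31·0.6667 = $0.35754.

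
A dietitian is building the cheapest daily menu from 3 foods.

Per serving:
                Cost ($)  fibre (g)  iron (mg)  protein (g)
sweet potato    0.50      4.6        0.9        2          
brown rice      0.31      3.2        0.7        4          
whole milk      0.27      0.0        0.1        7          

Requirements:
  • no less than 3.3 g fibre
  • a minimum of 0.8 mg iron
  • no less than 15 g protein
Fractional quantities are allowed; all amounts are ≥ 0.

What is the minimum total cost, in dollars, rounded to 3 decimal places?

$0.739

Let x1 = servings of sweet potato, x2 = servings of brown rice, x3 = servings of whole milk.
Minimize 0.5x1 + 0.31x2 + 0.27x3 s.t.:
  4.6x1 + 3.2x2 ≥ 3.3   (fibre)
  0.9x1 + 0.7x2 + 0.1x3 ≥ 0.8   (iron)
  2x1 + 4x2 + 7x3 ≥ 15   (protein)
  x1, x2, x3 ≥ 0.
The minimum-cost mix takes nothing from sweet potato — only brown rice, whole milk. Binding constraints: fibre and protein.
Optimal quantities: brown rice = 1.031 servings, whole milk = 1.554 servings.
Total cost: 0.31·1.031 + 0.27·1.554 = 0.73919.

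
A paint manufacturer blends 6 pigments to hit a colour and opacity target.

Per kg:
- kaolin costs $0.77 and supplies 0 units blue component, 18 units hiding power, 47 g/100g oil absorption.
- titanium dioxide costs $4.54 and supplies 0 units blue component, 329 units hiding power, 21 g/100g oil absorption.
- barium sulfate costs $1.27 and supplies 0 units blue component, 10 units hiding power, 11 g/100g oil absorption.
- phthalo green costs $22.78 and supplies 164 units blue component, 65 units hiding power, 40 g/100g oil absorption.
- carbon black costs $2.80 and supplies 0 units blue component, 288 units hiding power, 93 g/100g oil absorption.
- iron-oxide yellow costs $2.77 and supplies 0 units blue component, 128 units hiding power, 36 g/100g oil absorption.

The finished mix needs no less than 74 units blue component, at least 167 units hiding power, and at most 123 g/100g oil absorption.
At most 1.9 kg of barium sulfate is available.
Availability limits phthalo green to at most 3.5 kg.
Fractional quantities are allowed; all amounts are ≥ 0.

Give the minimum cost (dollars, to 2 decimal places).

This is a linear program. Let x1 = kg of kaolin, x2 = kg of titanium dioxide, x3 = kg of barium sulfate, x4 = kg of phthalo green, x5 = kg of carbon black, x6 = kg of iron-oxide yellow.
Minimise 0.77x1 + 4.54x2 + 1.27x3 + 22.78x4 + 2.8x5 + 2.77x6 with:
  164x4 ≥ 74   (blue component)
  18x1 + 329x2 + 10x3 + 65x4 + 288x5 + 128x6 ≥ 167   (hiding power)
  47x1 + 21x2 + 11x3 + 40x4 + 93x5 + 36x6 ≤ 123   (oil absorption)
  x3 ≤ 1.9
  x4 ≤ 3.5
  x1, x2, x3, x4, x5, x6 ≥ 0.
The optimal basis is {phthalo green, carbon black}; kaolin, titanium dioxide, barium sulfate, iron-oxide yellow drop out. The blue component and hiding power requirements are met with equality.
Solving gives x4 = 0.4512, x5 = 0.478.
Total cost: 22.78·0.4512 + 2.8·0.478 = 11.6167.

$11.62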